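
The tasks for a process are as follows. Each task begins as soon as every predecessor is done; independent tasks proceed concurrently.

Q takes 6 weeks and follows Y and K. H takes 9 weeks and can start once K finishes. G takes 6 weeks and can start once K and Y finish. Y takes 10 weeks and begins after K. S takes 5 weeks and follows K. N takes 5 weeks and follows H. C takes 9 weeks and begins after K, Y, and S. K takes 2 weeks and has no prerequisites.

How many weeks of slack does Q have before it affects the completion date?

The longest chain is K→Y→C = 2+10+9 = 21; overall finish 21 weeks.
The longest chain containing Q totals 18 weeks.
So Q can slip 21 − 18 = 3 weeks.

3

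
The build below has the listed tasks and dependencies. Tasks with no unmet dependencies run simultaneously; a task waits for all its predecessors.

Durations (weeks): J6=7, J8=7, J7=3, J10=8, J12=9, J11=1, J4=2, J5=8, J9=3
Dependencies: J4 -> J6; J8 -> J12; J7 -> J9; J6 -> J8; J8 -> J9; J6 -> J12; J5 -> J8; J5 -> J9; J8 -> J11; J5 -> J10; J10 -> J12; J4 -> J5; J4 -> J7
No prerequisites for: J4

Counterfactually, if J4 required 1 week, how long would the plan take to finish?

As given, the longest chain is J4→J5→J10→J12 = 2+8+8+9 = 27, so the finish is 27 weeks.
J4 lies on that path, so at 1 week the path becomes 26 weeks.
The critical path is still J4→J5→J10→J12; finish is now 26 weeks.

26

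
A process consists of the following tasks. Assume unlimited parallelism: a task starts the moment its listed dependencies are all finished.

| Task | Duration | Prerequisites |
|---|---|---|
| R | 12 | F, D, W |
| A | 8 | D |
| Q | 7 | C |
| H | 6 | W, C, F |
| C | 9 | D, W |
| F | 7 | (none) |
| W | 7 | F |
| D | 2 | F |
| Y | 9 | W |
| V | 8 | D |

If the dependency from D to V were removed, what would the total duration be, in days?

Original critical path: F→W→C→Q = 7+7+9+7 = 30 ⇒ 30 days.
Without D→V, V's earliest start moves from 9 to 0.
The longest chain is now F→W→C→Q = 7+7+9+7 = 30, so the process takes 30 days.

30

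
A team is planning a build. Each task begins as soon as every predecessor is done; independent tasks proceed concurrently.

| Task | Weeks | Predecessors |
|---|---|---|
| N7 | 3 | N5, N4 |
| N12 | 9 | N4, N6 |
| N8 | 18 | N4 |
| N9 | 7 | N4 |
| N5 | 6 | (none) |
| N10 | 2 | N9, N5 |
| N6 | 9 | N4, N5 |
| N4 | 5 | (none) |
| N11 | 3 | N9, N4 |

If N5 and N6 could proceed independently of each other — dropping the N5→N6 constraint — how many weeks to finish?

23

Before: longest chain N5→N6→N12 = 6+9+9 = 24, finish 24.
Without N5→N6, N6's earliest start moves from 6 to 5.
The longest chain is now N4→N6→N12 = 5+9+9 = 23, so the plan takes 23 weeks.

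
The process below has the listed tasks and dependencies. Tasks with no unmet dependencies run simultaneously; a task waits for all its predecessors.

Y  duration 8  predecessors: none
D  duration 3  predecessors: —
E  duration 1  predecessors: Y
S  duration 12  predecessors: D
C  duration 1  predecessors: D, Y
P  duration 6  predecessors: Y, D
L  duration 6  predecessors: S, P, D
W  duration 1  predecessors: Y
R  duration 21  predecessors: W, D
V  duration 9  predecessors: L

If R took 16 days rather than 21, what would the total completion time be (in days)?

Critical path before the change: Y→W→R = 8+1+21 = 30 giving 30 days.
R is on the critical path; changing it to 16 makes that path 25 days.
The binding chain switches to D→S→L→V = 3+12+6+9 = 30; finish 30 days.

30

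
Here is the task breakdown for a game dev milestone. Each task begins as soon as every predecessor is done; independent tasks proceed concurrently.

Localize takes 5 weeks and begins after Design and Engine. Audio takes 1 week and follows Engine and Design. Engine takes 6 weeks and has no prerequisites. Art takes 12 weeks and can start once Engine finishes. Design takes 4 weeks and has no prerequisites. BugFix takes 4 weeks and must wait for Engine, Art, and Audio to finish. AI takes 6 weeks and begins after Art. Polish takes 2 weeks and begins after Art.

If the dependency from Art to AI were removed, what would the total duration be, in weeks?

Original critical path: Engine→Art→AI = 6+12+6 = 24 ⇒ 24 weeks.
Without Art→AI, AI's earliest start moves from 18 to 0.
New critical path: Engine→Art→BugFix = 6+12+4 = 22 ⇒ 22 weeks.

22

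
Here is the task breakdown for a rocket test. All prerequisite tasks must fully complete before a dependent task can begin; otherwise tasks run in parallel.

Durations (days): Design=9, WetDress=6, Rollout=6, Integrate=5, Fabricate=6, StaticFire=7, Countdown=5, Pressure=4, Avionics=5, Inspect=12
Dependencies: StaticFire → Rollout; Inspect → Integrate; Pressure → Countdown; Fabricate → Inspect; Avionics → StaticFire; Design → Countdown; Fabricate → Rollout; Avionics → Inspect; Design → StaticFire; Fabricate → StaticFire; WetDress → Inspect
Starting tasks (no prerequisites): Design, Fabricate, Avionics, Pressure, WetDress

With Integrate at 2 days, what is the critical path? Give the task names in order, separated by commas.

The binding path is Fabricate→Inspect→Integrate = 6+12+5 = 23; finish at 23 days.
Integrate lies on that path, so at 2 days the path becomes 20 days.
Now Design→StaticFire→Rollout = 9+7+6 = 22 is longest, so the finish becomes 22 days.

Design, StaticFire, Rollout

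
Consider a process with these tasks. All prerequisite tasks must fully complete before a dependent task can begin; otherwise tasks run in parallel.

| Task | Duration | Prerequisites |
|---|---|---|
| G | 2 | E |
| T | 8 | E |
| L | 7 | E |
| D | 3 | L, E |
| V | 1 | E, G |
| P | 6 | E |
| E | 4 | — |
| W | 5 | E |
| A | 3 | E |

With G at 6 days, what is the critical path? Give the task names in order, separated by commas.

E, L, D

Actual critical path: E→L→D = 4+7+3 = 14 ⇒ 14 days.
The longest path through G is only 7 days, so G has float 7.
No other chain overtakes it, so the finish is 14 days.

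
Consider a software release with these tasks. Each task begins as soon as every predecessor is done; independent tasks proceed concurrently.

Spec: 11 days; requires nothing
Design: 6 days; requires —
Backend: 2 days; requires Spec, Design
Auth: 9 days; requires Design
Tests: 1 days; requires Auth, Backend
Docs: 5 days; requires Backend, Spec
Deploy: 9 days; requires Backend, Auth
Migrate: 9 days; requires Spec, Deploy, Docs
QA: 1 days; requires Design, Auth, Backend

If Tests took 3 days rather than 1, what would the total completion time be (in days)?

As given, the longest chain is Design→Auth→Deploy→Migrate = 6+9+9+9 = 33, so the finish is 33 days.
The longest path through Tests is only 16 days, so Tests has float 17.
That remains the longest chain; total 33 days.

33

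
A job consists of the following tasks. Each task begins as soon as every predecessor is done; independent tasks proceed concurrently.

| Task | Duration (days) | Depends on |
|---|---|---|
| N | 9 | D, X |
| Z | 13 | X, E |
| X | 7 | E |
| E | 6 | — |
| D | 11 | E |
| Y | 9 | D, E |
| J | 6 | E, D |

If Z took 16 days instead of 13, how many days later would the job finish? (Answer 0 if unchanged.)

Baseline: E→X→Z = 6+7+13 = 26 → 26 days.
Z lies on that path, so at 16 days the path becomes 29 days.
No other chain overtakes it, so the finish is 29 days.
Change in finish: 29 − 26 = +3 days.

3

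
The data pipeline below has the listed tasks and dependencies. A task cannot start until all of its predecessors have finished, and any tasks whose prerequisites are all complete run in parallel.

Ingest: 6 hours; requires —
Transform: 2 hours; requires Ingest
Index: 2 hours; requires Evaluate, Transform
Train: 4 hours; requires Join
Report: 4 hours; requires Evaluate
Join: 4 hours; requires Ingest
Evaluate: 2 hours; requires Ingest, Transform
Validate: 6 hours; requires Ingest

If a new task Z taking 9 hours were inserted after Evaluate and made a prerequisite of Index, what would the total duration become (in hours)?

21

Originally the data pipeline takes 14 hours.
With Z inserted, Index now waits for max(Evaluate, Transform, Z).
New critical path: Ingest→Transform→Evaluate→Z→Index = 6+2+2+9+2 = 21 ⇒ 21 hours.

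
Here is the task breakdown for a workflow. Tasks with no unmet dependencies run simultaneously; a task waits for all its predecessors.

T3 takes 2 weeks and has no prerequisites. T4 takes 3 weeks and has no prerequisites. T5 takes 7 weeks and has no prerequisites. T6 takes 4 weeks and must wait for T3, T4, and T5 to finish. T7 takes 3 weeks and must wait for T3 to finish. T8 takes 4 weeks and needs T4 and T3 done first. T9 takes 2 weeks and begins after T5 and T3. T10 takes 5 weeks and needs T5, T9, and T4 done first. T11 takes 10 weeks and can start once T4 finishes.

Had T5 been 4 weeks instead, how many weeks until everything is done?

13

The binding path is T5→T9→T10 = 7+2+5 = 14; finish at 14 weeks.
T5 lies on that path, so at 4 weeks the path becomes 11 weeks.
Now T4→T11 = 3+10 = 13 is longest, so the finish becomes 13 weeks.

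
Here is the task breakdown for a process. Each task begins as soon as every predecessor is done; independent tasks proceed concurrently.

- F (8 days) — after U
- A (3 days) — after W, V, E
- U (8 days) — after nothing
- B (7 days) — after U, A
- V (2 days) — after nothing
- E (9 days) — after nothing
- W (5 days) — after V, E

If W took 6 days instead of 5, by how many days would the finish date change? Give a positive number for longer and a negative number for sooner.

1

Baseline: E→W→A→B = 9+5+3+7 = 24 → 24 days.
Since W is critical, the +1 change carries straight to that chain (now 25 days).
No other chain overtakes it, so the finish is 25 days.
Change in finish: 25 − 24 = +1 days.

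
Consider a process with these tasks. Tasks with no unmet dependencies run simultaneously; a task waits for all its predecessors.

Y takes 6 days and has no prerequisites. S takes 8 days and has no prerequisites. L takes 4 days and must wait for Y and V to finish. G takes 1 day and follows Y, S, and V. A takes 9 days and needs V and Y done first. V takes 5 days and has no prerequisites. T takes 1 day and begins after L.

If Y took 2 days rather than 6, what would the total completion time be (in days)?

Critical path before the change: Y→A = 6+9 = 15 giving 15 days.
Since Y is critical, the -4 change carries straight to that chain (now 11 days).
Now V→A = 5+9 = 14 is longest, so the finish becomes 14 days.

14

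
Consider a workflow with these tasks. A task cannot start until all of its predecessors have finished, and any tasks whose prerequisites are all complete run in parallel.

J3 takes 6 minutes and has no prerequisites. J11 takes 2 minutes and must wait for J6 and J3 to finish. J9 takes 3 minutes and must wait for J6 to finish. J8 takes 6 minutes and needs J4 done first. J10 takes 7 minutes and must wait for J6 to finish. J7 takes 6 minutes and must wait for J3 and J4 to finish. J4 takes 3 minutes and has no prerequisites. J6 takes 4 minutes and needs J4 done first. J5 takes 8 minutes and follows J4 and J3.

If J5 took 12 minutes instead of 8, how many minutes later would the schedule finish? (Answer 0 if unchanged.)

4

Baseline: J3→J5 = 6+8 = 14 → 14 minutes.
J5 lies on that path, so at 12 minutes the path becomes 18 minutes.
That remains the longest chain; total 18 minutes.
Change in finish: 18 − 14 = +4 minutes.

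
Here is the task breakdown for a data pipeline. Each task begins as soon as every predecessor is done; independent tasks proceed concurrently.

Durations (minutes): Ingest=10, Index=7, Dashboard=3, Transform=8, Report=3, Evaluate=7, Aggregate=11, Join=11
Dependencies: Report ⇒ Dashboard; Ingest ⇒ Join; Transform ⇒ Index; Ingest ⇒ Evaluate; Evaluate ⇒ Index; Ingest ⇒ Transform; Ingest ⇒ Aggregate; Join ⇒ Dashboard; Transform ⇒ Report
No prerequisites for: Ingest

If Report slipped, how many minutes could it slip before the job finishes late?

1

The longest chain is Ingest→Transform→Index = 10+8+7 = 25; overall finish 25 minutes.
The longest chain containing Report totals 24 minutes.
Slack of Report = 19 − 18 = 1 minute.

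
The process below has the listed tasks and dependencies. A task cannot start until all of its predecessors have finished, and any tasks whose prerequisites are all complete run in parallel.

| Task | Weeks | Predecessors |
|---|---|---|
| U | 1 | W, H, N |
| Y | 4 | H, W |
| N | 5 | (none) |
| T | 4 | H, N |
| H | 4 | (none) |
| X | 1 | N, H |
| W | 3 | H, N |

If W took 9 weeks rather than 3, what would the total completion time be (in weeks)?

18

The binding path is N→W→Y = 5+3+4 = 12; finish at 12 weeks.
Since W is critical, the +6 change carries straight to that chain (now 18 weeks).
That remains the longest chain; total 18 weeks.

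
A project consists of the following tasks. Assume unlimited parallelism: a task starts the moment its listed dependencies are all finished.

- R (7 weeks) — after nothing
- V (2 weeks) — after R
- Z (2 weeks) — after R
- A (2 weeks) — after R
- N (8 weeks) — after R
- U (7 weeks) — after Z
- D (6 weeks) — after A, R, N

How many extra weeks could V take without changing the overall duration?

R→N→D = 7+8+6 = 21 sets the makespan at 21 weeks.
Longest path through V: 9 weeks (earliest finish 9, latest finish 21).
So V can slip 21 − 9 = 12 weeks.

12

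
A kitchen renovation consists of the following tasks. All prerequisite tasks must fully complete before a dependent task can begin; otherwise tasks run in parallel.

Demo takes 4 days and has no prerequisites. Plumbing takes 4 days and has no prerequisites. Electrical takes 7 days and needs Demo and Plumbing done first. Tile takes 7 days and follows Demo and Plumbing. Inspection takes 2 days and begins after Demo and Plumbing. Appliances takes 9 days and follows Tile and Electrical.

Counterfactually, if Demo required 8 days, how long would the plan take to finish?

As given, the longest chain is Demo→Electrical→Appliances = 4+7+9 = 20, so the finish is 20 days.
Since Demo is critical, the +4 change carries straight to that chain (now 24 days).
That remains the longest chain; total 24 days.

24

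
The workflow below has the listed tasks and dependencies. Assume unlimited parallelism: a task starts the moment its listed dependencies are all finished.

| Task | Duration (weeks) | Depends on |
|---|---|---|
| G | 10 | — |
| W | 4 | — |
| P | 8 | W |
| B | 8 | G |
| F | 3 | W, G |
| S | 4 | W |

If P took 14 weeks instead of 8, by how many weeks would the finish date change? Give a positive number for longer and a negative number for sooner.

The binding path is G→B = 10+8 = 18; finish at 18 weeks.
The longest path through P is only 12 weeks, so P has float 6.
No other chain overtakes it, so the finish is 18 weeks.
Change in finish: 18 − 18 = +0 weeks.

0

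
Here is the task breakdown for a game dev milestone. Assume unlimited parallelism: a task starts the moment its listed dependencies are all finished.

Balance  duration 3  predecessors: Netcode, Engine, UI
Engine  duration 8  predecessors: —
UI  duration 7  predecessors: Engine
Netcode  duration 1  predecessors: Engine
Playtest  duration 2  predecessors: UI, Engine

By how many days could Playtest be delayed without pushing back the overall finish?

Critical path: Engine→UI→Balance = 8+7+3 = 18, so the finish is 18 days.
Longest path through Playtest: 17 days (earliest finish 17, latest finish 18).
Float = 18 − 17 = 1.

1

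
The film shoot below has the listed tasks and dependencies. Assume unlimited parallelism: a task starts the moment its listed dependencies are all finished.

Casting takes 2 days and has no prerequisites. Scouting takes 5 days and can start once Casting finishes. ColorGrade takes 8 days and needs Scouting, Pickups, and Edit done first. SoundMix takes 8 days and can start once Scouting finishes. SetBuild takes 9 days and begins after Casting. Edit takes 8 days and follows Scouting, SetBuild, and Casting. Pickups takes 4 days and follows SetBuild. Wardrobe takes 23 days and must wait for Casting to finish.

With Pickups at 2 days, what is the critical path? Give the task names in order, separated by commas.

As given, the longest chain is Casting→SetBuild→Edit→ColorGrade = 2+9+8+8 = 27, so the finish is 27 days.
Pickups is off the critical path — its longest chain is 23 days, giving 4 of slack.
That remains the longest chain; total 27 days.

Casting, SetBuild, Edit, ColorGrade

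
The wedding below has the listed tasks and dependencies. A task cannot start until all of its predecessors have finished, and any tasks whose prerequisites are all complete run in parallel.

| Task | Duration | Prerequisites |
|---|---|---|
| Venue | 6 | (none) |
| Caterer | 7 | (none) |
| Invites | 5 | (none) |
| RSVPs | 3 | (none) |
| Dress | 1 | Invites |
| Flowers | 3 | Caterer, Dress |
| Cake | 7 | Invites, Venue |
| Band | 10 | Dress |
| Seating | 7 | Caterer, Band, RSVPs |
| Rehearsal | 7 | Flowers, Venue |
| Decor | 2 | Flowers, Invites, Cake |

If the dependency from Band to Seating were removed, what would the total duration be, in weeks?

17

Original critical path: Invites→Dress→Band→Seating = 5+1+10+7 = 23 ⇒ 23 weeks.
Without Band→Seating, Seating's earliest start moves from 16 to 7.
New critical path: Caterer→Flowers→Rehearsal = 7+3+7 = 17 ⇒ 17 weeks.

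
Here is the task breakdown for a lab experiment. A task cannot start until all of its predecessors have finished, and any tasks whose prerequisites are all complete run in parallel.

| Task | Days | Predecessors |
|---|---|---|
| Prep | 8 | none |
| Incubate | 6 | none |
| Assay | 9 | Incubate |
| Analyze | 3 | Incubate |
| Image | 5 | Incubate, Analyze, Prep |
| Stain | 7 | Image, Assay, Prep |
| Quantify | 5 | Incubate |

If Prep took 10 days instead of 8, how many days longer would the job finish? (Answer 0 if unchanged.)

0

Actual critical path: Incubate→Assay→Stain = 6+9+7 = 22 ⇒ 22 days.
Prep is off the critical path — its longest chain is 20 days, giving 2 of slack.
New critical path: Prep→Image→Stain = 10+5+7 = 22 ⇒ 22 days.
Change in finish: 22 − 22 = +0 days.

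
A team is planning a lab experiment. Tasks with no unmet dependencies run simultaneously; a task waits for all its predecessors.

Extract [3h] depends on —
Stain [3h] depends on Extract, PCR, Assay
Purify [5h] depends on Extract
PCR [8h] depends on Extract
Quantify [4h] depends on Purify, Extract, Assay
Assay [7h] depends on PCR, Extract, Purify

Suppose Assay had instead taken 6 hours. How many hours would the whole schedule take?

21

Actual critical path: Extract→PCR→Assay→Quantify = 3+8+7+4 = 22 ⇒ 22 hours.
Assay is on the critical path; changing it to 6 makes that path 21 hours.
That remains the longest chain; total 21 hours.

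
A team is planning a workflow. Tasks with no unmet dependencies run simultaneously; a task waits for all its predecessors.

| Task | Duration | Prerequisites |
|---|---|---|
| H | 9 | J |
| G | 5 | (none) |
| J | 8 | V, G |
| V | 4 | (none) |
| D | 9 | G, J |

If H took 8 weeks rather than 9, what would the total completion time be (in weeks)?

Baseline: G→J→H = 5+8+9 = 22 → 22 weeks.
H is on the critical path; changing it to 8 makes that path 21 weeks.
Now G→J→D = 5+8+9 = 22 is longest, so the finish becomes 22 weeks.

22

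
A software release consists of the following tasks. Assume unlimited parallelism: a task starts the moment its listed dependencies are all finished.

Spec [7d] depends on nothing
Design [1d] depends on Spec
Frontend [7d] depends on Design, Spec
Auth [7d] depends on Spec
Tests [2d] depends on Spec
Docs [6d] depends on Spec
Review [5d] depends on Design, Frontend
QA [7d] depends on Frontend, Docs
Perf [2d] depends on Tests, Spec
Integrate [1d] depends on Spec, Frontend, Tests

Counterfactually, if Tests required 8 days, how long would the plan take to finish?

Critical path before the change: Spec→Design→Frontend→QA = 7+1+7+7 = 22 giving 22 days.
Tests is off the critical path — its longest chain is 11 days, giving 11 of slack.
That remains the longest chain; total 22 days.

22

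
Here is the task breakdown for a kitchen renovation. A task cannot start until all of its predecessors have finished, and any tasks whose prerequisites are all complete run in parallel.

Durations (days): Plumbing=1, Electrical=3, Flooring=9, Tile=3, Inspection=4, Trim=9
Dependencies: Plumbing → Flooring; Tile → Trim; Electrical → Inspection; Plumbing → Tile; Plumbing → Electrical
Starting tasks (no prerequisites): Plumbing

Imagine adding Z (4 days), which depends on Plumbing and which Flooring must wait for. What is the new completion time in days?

14

Originally the job takes 13 days.
With Z inserted, Flooring now waits for max(Plumbing, Z).
New critical path: Plumbing→Z→Flooring = 1+4+9 = 14 ⇒ 14 days.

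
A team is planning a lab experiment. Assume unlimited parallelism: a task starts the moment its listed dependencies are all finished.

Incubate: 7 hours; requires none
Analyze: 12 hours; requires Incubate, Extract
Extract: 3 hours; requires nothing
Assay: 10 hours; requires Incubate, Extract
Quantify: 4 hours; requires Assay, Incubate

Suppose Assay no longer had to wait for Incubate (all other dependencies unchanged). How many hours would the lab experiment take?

19

Original critical path: Incubate→Assay→Quantify = 7+10+4 = 21 ⇒ 21 hours.
Without Incubate→Assay, Assay's earliest start moves from 7 to 3.
New critical path: Incubate→Analyze = 7+12 = 19 ⇒ 19 hours.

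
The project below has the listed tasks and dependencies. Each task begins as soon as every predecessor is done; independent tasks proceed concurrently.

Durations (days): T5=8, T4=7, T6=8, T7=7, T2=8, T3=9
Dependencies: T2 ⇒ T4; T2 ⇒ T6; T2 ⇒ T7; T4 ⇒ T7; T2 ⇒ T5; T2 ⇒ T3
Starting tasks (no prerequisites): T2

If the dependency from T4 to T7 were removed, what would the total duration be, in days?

Before: longest chain T2→T4→T7 = 8+7+7 = 22, finish 22.
Without T4→T7, T7's earliest start moves from 15 to 8.
The longest chain is now T2→T3 = 8+9 = 17, so the plan takes 17 days.

17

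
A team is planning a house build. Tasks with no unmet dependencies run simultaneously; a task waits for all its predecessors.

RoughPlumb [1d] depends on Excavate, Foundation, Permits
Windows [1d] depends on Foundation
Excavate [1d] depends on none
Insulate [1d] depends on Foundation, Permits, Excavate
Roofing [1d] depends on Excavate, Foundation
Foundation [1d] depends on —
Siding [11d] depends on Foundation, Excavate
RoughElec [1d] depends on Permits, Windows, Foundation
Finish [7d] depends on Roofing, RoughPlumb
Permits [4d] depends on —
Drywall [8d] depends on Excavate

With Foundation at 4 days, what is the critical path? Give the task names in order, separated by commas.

Foundation, Siding

Critical path before the change: Foundation→Siding = 1+11 = 12 giving 12 days.
Foundation is on the critical path; changing it to 4 makes that path 15 days.
The critical path is still Foundation→Siding; finish is now 15 days.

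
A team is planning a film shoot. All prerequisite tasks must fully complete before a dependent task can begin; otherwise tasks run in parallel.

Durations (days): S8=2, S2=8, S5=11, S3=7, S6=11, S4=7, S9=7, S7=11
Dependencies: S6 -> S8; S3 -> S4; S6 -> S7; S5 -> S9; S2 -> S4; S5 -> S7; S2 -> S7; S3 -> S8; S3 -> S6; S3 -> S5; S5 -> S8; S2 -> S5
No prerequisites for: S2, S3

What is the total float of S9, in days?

4

S2→S5→S7 = 8+11+11 = 30 sets the makespan at 30 days.
S9 finishes as early as 26 and must finish by 30.
So S9 can slip 30 − 26 = 4 days.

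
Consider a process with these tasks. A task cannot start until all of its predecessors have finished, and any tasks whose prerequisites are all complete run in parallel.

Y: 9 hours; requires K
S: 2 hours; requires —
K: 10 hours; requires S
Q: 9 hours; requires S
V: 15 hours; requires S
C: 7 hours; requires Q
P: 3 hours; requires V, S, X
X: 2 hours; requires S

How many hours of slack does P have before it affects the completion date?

1

S→K→Y = 2+10+9 = 21 sets the makespan at 21 hours.
P finishes as early as 20 and must finish by 21.
Float = 21 − 20 = 1.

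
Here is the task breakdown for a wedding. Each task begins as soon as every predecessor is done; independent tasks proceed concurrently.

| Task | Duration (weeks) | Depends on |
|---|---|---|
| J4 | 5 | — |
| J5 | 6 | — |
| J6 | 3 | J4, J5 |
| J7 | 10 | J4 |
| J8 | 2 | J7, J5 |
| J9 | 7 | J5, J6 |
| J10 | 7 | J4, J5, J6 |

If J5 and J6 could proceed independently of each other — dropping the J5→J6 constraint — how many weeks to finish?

Before: longest chain J4→J7→J8 = 5+10+2 = 17, finish 17.
Without J5→J6, J6's earliest start moves from 6 to 5.
New critical path: J4→J7→J8 = 5+10+2 = 17 ⇒ 17 weeks.

17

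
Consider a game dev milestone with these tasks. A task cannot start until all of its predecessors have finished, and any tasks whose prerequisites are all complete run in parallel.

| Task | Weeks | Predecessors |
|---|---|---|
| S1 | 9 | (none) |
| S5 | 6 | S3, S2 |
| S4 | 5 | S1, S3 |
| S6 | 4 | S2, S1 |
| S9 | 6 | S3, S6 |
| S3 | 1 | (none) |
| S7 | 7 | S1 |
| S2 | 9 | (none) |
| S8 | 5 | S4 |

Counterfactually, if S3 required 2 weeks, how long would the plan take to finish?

Baseline: S1→S4→S8 = 9+5+5 = 19 → 19 weeks.
S3 has 8 weeks of float (longest path through it is 11).
That remains the longest chain; total 19 weeks.

19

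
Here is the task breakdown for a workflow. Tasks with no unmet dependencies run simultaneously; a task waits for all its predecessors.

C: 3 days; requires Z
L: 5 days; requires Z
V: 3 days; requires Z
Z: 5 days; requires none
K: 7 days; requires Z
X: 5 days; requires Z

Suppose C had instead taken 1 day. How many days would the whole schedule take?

Critical path before the change: Z→K = 5+7 = 12 giving 12 days.
The longest path through C is only 8 days, so C has float 4.
No other chain overtakes it, so the finish is 12 days.

12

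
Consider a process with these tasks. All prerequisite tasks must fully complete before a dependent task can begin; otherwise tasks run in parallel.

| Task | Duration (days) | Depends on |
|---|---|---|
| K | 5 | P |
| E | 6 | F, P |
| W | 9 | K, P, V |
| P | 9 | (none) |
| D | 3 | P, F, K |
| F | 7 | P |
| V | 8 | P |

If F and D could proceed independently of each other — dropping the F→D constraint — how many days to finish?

Before: longest chain P→V→W = 9+8+9 = 26, finish 26.
Without F→D, D's earliest start moves from 16 to 14.
The longest chain is now P→V→W = 9+8+9 = 26, so the job takes 26 days.

26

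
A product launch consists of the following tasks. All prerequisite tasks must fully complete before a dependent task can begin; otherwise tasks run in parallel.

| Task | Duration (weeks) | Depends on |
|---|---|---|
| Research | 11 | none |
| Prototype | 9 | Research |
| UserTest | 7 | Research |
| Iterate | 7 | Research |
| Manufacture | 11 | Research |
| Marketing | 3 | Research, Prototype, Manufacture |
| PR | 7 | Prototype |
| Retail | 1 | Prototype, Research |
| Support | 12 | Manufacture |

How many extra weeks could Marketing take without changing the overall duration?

9

Critical path: Research→Manufacture→Support = 11+11+12 = 34, so the finish is 34 weeks.
The longest chain containing Marketing totals 25 weeks.
Float = 34 − 25 = 9.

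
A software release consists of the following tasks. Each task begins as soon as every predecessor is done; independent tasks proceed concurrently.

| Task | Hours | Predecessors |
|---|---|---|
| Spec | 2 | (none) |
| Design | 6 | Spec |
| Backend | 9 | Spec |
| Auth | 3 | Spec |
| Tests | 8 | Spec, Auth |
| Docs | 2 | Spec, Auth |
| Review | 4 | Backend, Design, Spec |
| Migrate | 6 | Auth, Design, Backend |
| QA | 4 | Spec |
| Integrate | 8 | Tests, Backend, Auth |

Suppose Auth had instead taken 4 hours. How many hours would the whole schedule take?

The binding path is Spec→Auth→Tests→Integrate = 2+3+8+8 = 21; finish at 21 hours.
Auth lies on that path, so at 4 hours the path becomes 22 hours.
That remains the longest chain; total 22 hours.

22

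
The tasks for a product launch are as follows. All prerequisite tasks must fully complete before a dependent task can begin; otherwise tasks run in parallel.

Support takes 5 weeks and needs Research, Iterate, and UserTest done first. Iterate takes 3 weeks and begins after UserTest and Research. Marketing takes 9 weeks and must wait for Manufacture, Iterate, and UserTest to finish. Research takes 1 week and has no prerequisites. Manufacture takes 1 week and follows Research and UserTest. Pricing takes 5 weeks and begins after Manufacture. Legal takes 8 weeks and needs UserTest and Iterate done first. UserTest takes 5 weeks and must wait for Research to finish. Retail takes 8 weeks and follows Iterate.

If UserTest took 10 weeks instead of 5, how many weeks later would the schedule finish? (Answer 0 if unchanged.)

5

Baseline: Research→UserTest→Iterate→Marketing = 1+5+3+9 = 18 → 18 weeks.
UserTest lies on that path, so at 10 weeks the path becomes 23 weeks.
The critical path is still Research→UserTest→Iterate→Marketing; finish is now 23 weeks.
Change in finish: 23 − 18 = +5 weeks.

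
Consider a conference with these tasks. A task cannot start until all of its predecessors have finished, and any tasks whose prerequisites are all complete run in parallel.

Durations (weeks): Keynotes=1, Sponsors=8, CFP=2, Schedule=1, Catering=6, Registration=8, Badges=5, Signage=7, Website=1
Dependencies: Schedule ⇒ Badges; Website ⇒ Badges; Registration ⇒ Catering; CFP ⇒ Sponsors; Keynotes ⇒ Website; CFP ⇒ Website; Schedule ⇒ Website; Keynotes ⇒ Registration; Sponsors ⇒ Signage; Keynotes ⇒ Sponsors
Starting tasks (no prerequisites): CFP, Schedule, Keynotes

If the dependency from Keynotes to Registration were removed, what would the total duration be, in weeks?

17

With the dependency in place, CFP→Sponsors→Signage = 2+8+7 = 17 sets the finish at 17 weeks.
Without Keynotes→Registration, Registration's earliest start moves from 1 to 0.
New critical path: CFP→Sponsors→Signage = 2+8+7 = 17 ⇒ 17 weeks.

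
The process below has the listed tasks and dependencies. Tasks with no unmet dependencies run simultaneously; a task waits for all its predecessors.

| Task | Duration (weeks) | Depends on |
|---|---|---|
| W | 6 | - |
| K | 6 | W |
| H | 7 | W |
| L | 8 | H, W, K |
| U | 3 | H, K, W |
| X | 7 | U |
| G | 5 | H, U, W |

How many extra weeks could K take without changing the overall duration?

1

W→H→U→X = 6+7+3+7 = 23 sets the makespan at 23 weeks.
K finishes as early as 12 and must finish by 13.
Float = 23 − 22 = 1.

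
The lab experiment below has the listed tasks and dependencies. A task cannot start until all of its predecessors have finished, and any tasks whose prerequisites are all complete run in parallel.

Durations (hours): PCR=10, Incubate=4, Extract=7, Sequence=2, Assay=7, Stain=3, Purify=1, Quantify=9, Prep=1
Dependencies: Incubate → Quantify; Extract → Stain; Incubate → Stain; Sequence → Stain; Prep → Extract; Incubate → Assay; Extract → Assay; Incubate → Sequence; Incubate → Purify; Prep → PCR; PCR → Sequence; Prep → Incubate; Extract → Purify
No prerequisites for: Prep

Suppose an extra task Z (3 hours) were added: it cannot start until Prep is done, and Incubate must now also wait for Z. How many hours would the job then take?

17

Originally the job takes 16 hours.
With Z inserted, Incubate now waits for max(Prep, Z).
New critical path: Prep→Z→Incubate→Quantify = 1+3+4+9 = 17 ⇒ 17 hours.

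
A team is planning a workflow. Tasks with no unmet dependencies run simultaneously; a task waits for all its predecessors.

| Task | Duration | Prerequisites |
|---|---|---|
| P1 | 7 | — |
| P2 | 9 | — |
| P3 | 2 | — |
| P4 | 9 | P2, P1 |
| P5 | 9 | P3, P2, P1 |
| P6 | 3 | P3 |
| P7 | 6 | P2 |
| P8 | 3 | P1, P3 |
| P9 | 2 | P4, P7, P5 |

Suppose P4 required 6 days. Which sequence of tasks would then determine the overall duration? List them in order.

P2, P5, P9

Critical path before the change: P2→P4→P9 = 9+9+2 = 20 giving 20 days.
Since P4 is critical, the -3 change carries straight to that chain (now 17 days).
Now P2→P5→P9 = 9+9+2 = 20 is longest, so the finish becomes 20 days.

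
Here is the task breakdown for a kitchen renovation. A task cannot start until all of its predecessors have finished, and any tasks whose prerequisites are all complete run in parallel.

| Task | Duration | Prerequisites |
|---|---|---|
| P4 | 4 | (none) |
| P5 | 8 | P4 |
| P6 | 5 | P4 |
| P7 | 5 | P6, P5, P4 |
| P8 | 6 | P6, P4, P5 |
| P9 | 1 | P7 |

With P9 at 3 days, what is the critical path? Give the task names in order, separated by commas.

P4, P5, P7, P9

The binding path is P4→P5→P7→P9 = 4+8+5+1 = 18; finish at 18 days.
P9 is on the critical path; changing it to 3 makes that path 20 days.
No other chain overtakes it, so the finish is 20 days.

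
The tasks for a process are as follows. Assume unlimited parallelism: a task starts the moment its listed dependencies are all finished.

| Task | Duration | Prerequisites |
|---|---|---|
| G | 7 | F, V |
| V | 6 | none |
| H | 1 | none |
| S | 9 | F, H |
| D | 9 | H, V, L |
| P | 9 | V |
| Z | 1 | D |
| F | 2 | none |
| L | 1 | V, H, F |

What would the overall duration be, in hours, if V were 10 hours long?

21

As given, the longest chain is V→L→D→Z = 6+1+9+1 = 17, so the finish is 17 hours.
V is on the critical path; changing it to 10 makes that path 21 hours.
That remains the longest chain; total 21 hours.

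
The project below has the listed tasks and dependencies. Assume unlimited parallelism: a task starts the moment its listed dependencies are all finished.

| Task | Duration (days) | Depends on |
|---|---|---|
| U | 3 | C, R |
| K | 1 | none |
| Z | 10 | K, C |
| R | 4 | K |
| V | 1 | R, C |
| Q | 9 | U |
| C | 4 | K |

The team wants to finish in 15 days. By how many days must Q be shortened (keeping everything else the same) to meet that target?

2

Current finish: 17 days; target: 15.
Q is on every critical path, so each day cut from Q cuts the finish by one (this holds down to a finish of 15).
Need 17 − 15 = 2 days off Q → Q becomes 7 days, finish becomes 15.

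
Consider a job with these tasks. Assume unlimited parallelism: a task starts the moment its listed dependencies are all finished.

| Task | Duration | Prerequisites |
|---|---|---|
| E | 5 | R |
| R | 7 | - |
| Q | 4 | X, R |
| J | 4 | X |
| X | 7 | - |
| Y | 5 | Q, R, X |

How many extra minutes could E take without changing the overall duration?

The longest chain is X→Q→Y = 7+4+5 = 16; overall finish 16 minutes.
Longest path through E: 12 minutes (earliest finish 12, latest finish 16).
Float = 16 − 12 = 4.

4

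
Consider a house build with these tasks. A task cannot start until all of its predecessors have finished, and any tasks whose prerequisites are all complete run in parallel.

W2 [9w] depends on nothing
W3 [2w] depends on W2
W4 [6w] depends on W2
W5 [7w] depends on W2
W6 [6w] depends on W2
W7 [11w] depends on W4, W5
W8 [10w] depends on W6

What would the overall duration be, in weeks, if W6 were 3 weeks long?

The binding path is W2→W5→W7 = 9+7+11 = 27; finish at 27 weeks.
The longest path through W6 is only 25 weeks, so W6 has float 2.
That remains the longest chain; total 27 weeks.

27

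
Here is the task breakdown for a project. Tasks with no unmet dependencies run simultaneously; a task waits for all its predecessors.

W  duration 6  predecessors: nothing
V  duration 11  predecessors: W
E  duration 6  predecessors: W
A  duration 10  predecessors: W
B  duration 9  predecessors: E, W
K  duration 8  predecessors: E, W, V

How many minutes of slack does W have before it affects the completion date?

Critical path: W→V→K = 6+11+8 = 25, so the finish is 25 minutes.
W finishes as early as 6 and must finish by 6.
Float = 25 − 25 = 0.

0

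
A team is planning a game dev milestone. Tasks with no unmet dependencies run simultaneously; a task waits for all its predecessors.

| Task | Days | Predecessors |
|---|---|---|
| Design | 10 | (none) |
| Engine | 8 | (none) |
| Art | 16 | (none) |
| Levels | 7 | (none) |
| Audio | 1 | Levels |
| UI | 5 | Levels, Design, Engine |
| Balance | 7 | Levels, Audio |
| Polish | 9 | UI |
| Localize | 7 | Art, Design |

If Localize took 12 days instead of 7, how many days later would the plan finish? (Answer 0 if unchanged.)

4

The binding path is Design→UI→Polish = 10+5+9 = 24; finish at 24 days.
Localize has 1 day of float (longest path through it is 23).
The binding chain switches to Art→Localize = 16+12 = 28; finish 28 days.
Change in finish: 28 − 24 = +4 days.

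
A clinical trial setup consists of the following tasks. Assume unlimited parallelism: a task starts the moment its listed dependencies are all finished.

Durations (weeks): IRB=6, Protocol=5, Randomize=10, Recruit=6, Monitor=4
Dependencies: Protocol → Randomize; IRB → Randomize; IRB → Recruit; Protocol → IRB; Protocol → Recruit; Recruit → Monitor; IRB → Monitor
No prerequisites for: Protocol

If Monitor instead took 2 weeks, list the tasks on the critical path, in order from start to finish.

Protocol, IRB, Randomize

Critical path before the change: Protocol→IRB→Recruit→Monitor = 5+6+6+4 = 21 giving 21 weeks.
Monitor is on the critical path; changing it to 2 makes that path 19 weeks.
The binding chain switches to Protocol→IRB→Randomize = 5+6+10 = 21; finish 21 weeks.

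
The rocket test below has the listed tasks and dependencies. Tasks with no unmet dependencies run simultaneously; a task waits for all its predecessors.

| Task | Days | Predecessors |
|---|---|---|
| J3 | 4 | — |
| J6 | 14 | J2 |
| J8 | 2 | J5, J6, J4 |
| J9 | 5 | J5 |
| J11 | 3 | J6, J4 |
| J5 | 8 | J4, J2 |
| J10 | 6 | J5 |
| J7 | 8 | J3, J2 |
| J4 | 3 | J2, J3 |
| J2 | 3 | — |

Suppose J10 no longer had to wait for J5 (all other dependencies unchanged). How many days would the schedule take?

Original critical path: J3→J4→J5→J10 = 4+3+8+6 = 21 ⇒ 21 days.
Without J5→J10, J10's earliest start moves from 15 to 0.
New critical path: J2→J6→J11 = 3+14+3 = 20 ⇒ 20 days.

20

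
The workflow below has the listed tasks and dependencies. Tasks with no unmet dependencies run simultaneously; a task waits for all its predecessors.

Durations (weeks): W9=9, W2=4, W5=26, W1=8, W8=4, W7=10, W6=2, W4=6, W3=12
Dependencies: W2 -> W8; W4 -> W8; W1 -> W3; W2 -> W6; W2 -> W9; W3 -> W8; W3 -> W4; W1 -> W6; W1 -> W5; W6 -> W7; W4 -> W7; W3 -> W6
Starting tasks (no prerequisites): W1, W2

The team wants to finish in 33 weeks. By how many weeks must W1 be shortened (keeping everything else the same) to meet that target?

Current finish: 36 weeks; target: 33.
W1 is on every critical path, so each week cut from W1 cuts the finish by one (this holds down to a finish of 29).
Need 36 − 33 = 3 weeks off W1 → W1 becomes 5 weeks, finish becomes 33.

3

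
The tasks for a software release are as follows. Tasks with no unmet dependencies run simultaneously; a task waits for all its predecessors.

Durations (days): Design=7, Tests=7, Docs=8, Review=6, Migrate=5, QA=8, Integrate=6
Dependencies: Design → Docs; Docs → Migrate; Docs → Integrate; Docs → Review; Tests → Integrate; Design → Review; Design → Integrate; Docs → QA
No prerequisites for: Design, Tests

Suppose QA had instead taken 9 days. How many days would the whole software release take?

24

Actual critical path: Design→Docs→QA = 7+8+8 = 23 ⇒ 23 days.
QA is on the critical path; changing it to 9 makes that path 24 days.
The critical path is still Design→Docs→QA; finish is now 24 days.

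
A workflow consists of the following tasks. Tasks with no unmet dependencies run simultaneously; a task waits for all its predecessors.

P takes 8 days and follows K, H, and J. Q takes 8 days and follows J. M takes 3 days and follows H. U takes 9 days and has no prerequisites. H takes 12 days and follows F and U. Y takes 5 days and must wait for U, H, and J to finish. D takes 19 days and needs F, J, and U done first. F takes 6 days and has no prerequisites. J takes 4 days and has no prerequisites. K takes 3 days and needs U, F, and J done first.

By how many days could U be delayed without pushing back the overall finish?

Critical path: U→H→P = 9+12+8 = 29, so the finish is 29 days.
U finishes as early as 9 and must finish by 9.
Slack of U = 0 − 0 = 0 days.

0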